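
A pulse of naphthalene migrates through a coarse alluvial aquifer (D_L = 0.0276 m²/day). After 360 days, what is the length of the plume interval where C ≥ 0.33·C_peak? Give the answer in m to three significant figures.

13.3 m

The plume is Gaussian with σ = √(2Dt) = √(2 × 0.0276 × 360) = 4.458 m.
C/C_peak = exp(−Δx²/(2σ²)) = 0.33 ⇒ Δx = σ·√(−2 ln 0.33) = 4.458 × 1.489 = 6.638 m.
Width = 2Δx = 13.3 m.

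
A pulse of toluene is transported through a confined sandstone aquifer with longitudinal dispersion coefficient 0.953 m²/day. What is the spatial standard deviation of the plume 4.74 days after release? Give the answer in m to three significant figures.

3.01 m

Dispersive spreading gives a Gaussian with σ² = 2Dt; advection only shifts the center.
σ = √(2 × 0.953 × 4.74) = 3.01 m.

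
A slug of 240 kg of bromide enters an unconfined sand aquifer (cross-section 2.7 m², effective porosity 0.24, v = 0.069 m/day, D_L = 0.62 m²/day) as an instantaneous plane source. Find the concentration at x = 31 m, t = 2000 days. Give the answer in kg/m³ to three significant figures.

For an instantaneous plane source, C(x,t) = M/(n_e·A·√(4πDt)) · exp(−(x−vt)²/(4Dt)), with n_e·A the pore (flow) area.
Plume center vt = 0.069 × 2000 = 138 m, so the well at 31 m is 107 m upgradient of the peak.
√(4πDt) = 124.8 m, giving peak height M/(n_e·A·√(4πDt)) = 240/(0.24 × 2.7 × 124.8) = 2.968 kg/m³.
(x−vt)²/(4Dt) = (-107)²/(4 × 0.62 × 2000) = 2.308; exp(−2.308) = 0.09946.
C = 2.968 × 0.09946 = 0.295 kg/m³.

0.295 kg/m³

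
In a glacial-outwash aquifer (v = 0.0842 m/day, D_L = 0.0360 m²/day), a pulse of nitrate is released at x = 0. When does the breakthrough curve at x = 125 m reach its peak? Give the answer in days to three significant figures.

For the 1D instantaneous-source solution, setting ∂C/∂t = 0 at fixed x gives v²t² + 2Dt − x² = 0, so t = (√(D² + v²x²) − D)/v².
√(D² + v²x²) = √(0.0360² + 0.0842² × 125²) = 10.53; v² = 0.00708964.
t = (10.53 − 0.0360)/0.00708964 = 1480 days (vs. the pure-advection estimate x/v = 1480 d).

1480 days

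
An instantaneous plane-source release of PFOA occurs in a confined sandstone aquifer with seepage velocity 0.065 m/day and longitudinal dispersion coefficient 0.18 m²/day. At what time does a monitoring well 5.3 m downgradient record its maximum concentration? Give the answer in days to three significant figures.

49.4 days

For the 1D instantaneous-source solution, setting ∂C/∂t = 0 at fixed x gives v²t² + 2Dt − x² = 0, so t = (√(D² + v²x²) − D)/v².
√(D² + v²x²) = √(0.18² + 0.065² × 5.3²) = 0.3887; v² = 0.004225.
t = (0.3887 − 0.18)/0.004225 = 49.4 days (vs. the pure-advection estimate x/v = 81.5 d).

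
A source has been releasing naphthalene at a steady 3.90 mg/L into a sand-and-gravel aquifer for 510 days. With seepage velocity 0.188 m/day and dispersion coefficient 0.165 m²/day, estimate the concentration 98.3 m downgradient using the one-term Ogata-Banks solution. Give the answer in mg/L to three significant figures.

For a continuous step input, C/C₀ ≈ ½·erfc((x−vt)/(2√(Dt))).
vt = 0.188 × 510 = 95.88 m and 2√(Dt) = 2√(0.165 × 510) = 18.35 m.
Argument (x−vt)/(2√(Dt)) = (98.3 − 95.88)/18.35 = 0.1319; ½·erfc(0.1319) = 0.4260.
C = 3.90 × 0.4260 = 1.66 mg/L.

1.66 mg/L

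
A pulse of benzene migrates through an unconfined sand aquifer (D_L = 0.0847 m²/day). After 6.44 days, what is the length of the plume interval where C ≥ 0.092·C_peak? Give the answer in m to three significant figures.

4.56 m

The plume is Gaussian with σ = √(2Dt) = √(2 × 0.0847 × 6.44) = 1.044 m.
C/C_peak = exp(−Δx²/(2σ²)) = 0.092 ⇒ Δx = σ·√(−2 ln 0.092) = 1.044 × 2.184 = 2.280 m.
Width = 2Δx = 4.56 m.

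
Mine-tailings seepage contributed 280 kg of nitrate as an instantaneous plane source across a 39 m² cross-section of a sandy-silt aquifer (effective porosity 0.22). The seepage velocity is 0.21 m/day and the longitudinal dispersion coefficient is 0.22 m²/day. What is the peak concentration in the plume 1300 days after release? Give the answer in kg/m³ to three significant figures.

The peak of an instantaneous 1D plume sits at x = vt; there the Gaussian factor is 1 and C_max = M/(n_e·A·√(4πDt)), where n_e·A is the pore area the mass is dissolved in.
√(4πDt) = √(4π × 0.22 × 1300) = 59.95 m, so C_max = 280/(0.22 × 39 × 59.95) = 0.544 kg/m³.

0.544 kg/m³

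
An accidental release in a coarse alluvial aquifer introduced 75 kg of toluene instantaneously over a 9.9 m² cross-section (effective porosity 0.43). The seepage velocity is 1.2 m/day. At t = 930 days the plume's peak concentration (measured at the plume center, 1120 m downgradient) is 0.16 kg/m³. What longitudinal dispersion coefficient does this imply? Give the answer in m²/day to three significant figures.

1.04 m²/day

At the plume center C_max = M/(n_e·A·√(4πDt)), so D = M²/(4πt·(n_e·A·C_max)²).
n_e·A·C_max = 0.43 × 9.9 × 0.16 = 0.6811 kg/m.
D = 75²/(4π × 930 × 0.6811²) = 1.04 m²/day.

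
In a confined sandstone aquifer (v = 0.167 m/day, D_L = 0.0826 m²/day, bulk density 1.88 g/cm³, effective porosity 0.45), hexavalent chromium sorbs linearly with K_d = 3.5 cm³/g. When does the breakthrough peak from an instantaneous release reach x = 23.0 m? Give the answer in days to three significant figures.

Retardation factor R = 1 + ρ_b·K_d/n = 1 + 1.88 × 3.5/0.45 = 15.62.
Sorption retards both mechanisms: v_R = v/R = 0.01069 m/day, D_R = D/R = 0.005288 m²/day.
Peak time from v_R²t² + 2D_R t − x² = 0: t = (√(D_R² + v_R²x²) − D_R)/v_R².
√(D_R² + v_R²x²) = √(0.005288² + 0.01069² × 23.0²) = 0.2459; v_R² = 0.0001143.
t = (0.2459 − 0.005288)/0.0001143 = 2110 days.

2110 days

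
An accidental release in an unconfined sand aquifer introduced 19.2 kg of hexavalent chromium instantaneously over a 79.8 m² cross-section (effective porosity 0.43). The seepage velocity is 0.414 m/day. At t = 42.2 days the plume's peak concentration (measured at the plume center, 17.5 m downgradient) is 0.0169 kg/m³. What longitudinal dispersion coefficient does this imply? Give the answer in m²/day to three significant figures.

At the plume center C_max = M/(n_e·A·√(4πDt)), so D = M²/(4πt·(n_e·A·C_max)²).
n_e·A·C_max = 0.43 × 79.8 × 0.0169 = 0.5799 kg/m.
D = 19.2²/(4π × 42.2 × 0.5799²) = 2.07 m²/day.

2.07 m²/day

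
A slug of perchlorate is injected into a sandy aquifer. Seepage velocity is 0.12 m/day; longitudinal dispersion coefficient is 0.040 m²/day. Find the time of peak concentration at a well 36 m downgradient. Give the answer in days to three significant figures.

For the 1D instantaneous-source solution, setting ∂C/∂t = 0 at fixed x gives v²t² + 2Dt − x² = 0, so t = (√(D² + v²x²) − D)/v².
√(D² + v²x²) = √(0.040² + 0.12² × 36²) = 4.320; v² = 0.0144.
t = (4.320 − 0.040)/0.0144 = 297 days (vs. the pure-advection estimate x/v = 300 d).

297 days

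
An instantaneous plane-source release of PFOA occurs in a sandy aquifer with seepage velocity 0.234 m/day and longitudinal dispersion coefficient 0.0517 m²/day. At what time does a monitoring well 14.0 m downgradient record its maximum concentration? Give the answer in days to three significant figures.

58.9 days

For the 1D instantaneous-source solution, setting ∂C/∂t = 0 at fixed x gives v²t² + 2Dt − x² = 0, so t = (√(D² + v²x²) − D)/v².
√(D² + v²x²) = √(0.0517² + 0.234² × 14.0²) = 3.276; v² = 0.054756.
t = (3.276 − 0.0517)/0.054756 = 58.9 days (vs. the pure-advection estimate x/v = 59.8 d).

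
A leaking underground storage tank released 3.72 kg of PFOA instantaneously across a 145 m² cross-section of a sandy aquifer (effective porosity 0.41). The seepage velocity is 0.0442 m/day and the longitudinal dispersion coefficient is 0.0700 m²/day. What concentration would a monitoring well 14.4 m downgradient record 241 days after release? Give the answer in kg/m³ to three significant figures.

0.00349 kg/m³

For an instantaneous plane source, C(x,t) = M/(n_e·A·√(4πDt)) · exp(−(x−vt)²/(4Dt)), with n_e·A the pore (flow) area.
Plume center vt = 0.0442 × 241 = 10.6522 m, so the well at 14.4 m is 3.7478 m downgradient of the peak.
√(4πDt) = 14.56 m, giving peak height M/(n_e·A·√(4πDt)) = 3.72/(0.41 × 145 × 14.56) = 0.004298 kg/m³.
(x−vt)²/(4Dt) = (3.7478)²/(4 × 0.0700 × 241) = 0.2082; exp(−0.2082) = 0.8120.
C = 0.004298 × 0.8120 = 0.00349 kg/m³.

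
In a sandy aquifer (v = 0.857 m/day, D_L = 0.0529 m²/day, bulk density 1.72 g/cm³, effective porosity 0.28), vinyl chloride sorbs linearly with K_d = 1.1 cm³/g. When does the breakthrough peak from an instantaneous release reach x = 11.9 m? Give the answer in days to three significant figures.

Retardation factor R = 1 + ρ_b·K_d/n = 1 + 1.72 × 1.1/0.28 = 7.757.
Sorption retards both mechanisms: v_R = v/R = 0.1105 m/day, D_R = D/R = 0.006820 m²/day.
Peak time from v_R²t² + 2D_R t − x² = 0: t = (√(D_R² + v_R²x²) − D_R)/v_R².
√(D_R² + v_R²x²) = √(0.006820² + 0.1105² × 11.9²) = 1.315; v_R² = 0.01221.
t = (1.315 − 0.006820)/0.01221 = 107 days.

107 days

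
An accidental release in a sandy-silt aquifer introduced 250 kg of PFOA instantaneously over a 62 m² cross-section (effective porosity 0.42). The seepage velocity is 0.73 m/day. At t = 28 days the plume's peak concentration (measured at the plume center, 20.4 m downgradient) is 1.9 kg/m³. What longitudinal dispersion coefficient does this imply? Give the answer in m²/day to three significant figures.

0.0726 m²/day

At the plume center C_max = M/(n_e·A·√(4πDt)), so D = M²/(4πt·(n_e·A·C_max)²).
n_e·A·C_max = 0.42 × 62 × 1.9 = 49.48 kg/m.
D = 250²/(4π × 28 × 49.48²) = 0.0726 m²/day.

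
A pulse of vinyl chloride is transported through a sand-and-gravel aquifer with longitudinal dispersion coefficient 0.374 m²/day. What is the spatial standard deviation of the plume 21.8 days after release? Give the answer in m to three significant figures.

Dispersive spreading gives a Gaussian with σ² = 2Dt; advection only shifts the center.
σ = √(2 × 0.374 × 21.8) = 4.04 m.

4.04 m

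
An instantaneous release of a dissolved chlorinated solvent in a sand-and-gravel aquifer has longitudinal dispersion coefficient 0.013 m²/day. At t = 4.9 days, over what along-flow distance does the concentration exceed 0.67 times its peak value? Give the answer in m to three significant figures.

The plume is Gaussian with σ = √(2Dt) = √(2 × 0.013 × 4.9) = 0.3569 m.
C/C_peak = exp(−Δx²/(2σ²)) = 0.67 ⇒ Δx = σ·√(−2 ln 0.67) = 0.3569 × 0.8950 = 0.3194 m.
Width = 2Δx = 0.639 m.

0.639 m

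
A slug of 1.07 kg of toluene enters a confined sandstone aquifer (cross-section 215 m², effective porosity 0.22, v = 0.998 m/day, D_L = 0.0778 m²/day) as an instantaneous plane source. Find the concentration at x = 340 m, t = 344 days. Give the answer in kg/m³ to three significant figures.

For an instantaneous plane source, C(x,t) = M/(n_e·A·√(4πDt)) · exp(−(x−vt)²/(4Dt)), with n_e·A the pore (flow) area.
Plume center vt = 0.998 × 344 = 343.312 m, so the well at 340 m is 3.312 m upgradient of the peak.
√(4πDt) = 18.34 m, giving peak height M/(n_e·A·√(4πDt)) = 1.07/(0.22 × 215 × 18.34) = 0.001233 kg/m³.
(x−vt)²/(4Dt) = (-3.312)²/(4 × 0.0778 × 344) = 0.1025; exp(−0.1025) = 0.9026.
C = 0.001233 × 0.9026 = 0.00111 kg/m³.

0.00111 kg/m³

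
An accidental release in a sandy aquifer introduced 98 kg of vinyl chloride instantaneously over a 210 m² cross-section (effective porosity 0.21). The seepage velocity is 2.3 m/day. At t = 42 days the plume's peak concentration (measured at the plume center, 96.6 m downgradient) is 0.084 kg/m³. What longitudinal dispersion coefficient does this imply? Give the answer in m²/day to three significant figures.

At the plume center C_max = M/(n_e·A·√(4πDt)), so D = M²/(4πt·(n_e·A·C_max)²).
n_e·A·C_max = 0.21 × 210 × 0.084 = 3.704 kg/m.
D = 98²/(4π × 42 × 3.704²) = 1.33 m²/day.

1.33 m²/day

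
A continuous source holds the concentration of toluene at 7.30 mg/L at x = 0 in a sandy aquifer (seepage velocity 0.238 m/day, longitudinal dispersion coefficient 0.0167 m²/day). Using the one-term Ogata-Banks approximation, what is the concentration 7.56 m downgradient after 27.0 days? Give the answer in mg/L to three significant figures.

For a continuous step input, C/C₀ ≈ ½·erfc((x−vt)/(2√(Dt))).
vt = 0.238 × 27.0 = 6.426 m and 2√(Dt) = 2√(0.0167 × 27.0) = 1.343 m.
Argument (x−vt)/(2√(Dt)) = (7.56 − 6.426)/1.343 = 0.8444; ½·erfc(0.8444) = 0.1162.
C = 7.30 × 0.1162 = 0.848 mg/L.

0.848 mg/L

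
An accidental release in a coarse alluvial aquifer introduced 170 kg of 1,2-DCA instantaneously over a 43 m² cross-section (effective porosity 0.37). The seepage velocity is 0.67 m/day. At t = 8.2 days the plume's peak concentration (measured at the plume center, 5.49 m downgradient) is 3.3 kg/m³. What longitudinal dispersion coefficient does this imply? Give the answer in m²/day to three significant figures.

At the plume center C_max = M/(n_e·A·√(4πDt)), so D = M²/(4πt·(n_e·A·C_max)²).
n_e·A·C_max = 0.37 × 43 × 3.3 = 52.50 kg/m.
D = 170²/(4π × 8.2 × 52.50²) = 0.102 m²/day.

0.102 m²/day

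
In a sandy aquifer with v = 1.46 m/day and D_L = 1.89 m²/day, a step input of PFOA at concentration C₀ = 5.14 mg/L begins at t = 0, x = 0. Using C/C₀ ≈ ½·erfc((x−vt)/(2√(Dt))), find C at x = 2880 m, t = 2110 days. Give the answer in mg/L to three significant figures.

For a continuous step input, C/C₀ ≈ ½·erfc((x−vt)/(2√(Dt))).
vt = 1.46 × 2110 = 3080.6 m and 2√(Dt) = 2√(1.89 × 2110) = 126.3 m.
Argument (x−vt)/(2√(Dt)) = (2880 − 3080.6)/126.3 = -1.588; ½·erfc(-1.588) = 0.9876.
C = 5.14 × 0.9876 = 5.08 mg/L.

5.08 mg/L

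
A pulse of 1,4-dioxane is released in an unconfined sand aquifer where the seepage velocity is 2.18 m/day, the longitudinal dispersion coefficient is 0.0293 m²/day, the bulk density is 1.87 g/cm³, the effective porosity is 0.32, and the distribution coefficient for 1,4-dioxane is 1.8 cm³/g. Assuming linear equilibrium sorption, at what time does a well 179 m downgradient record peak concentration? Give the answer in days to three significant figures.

Retardation factor R = 1 + ρ_b·K_d/n = 1 + 1.87 × 1.8/0.32 = 11.52.
Sorption retards both mechanisms: v_R = v/R = 0.1892 m/day, D_R = D/R = 0.002543 m²/day.
Peak time from v_R²t² + 2D_R t − x² = 0: t = (√(D_R² + v_R²x²) − D_R)/v_R².
√(D_R² + v_R²x²) = √(0.002543² + 0.1892² × 179²) = 33.87; v_R² = 0.03580.
t = (33.87 − 0.002543)/0.03580 = 946 days.

946 days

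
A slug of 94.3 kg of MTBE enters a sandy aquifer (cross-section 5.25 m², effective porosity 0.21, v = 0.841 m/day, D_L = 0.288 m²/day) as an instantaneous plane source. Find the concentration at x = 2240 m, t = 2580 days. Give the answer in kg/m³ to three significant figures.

0.168 kg/m³

For an instantaneous plane source, C(x,t) = M/(n_e·A·√(4πDt)) · exp(−(x−vt)²/(4Dt)), with n_e·A the pore (flow) area.
Plume center vt = 0.841 × 2580 = 2169.78 m, so the well at 2240 m is 70.22 m downgradient of the peak.
√(4πDt) = 96.63 m, giving peak height M/(n_e·A·√(4πDt)) = 94.3/(0.21 × 5.25 × 96.63) = 0.8852 kg/m³.
(x−vt)²/(4Dt) = (70.22)²/(4 × 0.288 × 2580) = 1.659; exp(−1.659) = 0.1903.
C = 0.8852 × 0.1903 = 0.168 kg/m³.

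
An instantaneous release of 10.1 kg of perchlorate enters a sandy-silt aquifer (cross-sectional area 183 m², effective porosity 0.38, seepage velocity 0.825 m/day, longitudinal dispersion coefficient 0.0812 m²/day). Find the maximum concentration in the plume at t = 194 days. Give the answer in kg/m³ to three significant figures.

The peak of an instantaneous 1D plume sits at x = vt; there the Gaussian factor is 1 and C_max = M/(n_e·A·√(4πDt)), where n_e·A is the pore area the mass is dissolved in.
√(4πDt) = √(4π × 0.0812 × 194) = 14.07 m, so C_max = 10.1/(0.38 × 183 × 14.07) = 0.0103 kg/m³.

0.0103 kg/m³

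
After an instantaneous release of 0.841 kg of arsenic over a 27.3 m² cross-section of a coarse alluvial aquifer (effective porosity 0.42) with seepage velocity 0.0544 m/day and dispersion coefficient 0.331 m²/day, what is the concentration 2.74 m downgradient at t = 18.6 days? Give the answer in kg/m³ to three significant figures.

For an instantaneous plane source, C(x,t) = M/(n_e·A·√(4πDt)) · exp(−(x−vt)²/(4Dt)), with n_e·A the pore (flow) area.
Plume center vt = 0.0544 × 18.6 = 1.01184 m, so the well at 2.74 m is 1.72816 m downgradient of the peak.
√(4πDt) = 8.796 m, giving peak height M/(n_e·A·√(4πDt)) = 0.841/(0.42 × 27.3 × 8.796) = 0.008339 kg/m³.
(x−vt)²/(4Dt) = (1.72816)²/(4 × 0.331 × 18.6) = 0.1213; exp(−0.1213) = 0.8858.
C = 0.008339 × 0.8858 = 0.00739 kg/m³.

0.00739 kg/m³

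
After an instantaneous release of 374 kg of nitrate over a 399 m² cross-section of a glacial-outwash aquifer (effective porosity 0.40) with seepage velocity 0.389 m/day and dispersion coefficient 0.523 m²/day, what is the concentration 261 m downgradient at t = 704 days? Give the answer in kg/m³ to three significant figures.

0.0308 kg/m³

For an instantaneous plane source, C(x,t) = M/(n_e·A·√(4πDt)) · exp(−(x−vt)²/(4Dt)), with n_e·A the pore (flow) area.
Plume center vt = 0.389 × 704 = 273.856 m, so the well at 261 m is 12.856 m upgradient of the peak.
√(4πDt) = 68.02 m, giving peak height M/(n_e·A·√(4πDt)) = 374/(0.40 × 399 × 68.02) = 0.03445 kg/m³.
(x−vt)²/(4Dt) = (-12.856)²/(4 × 0.523 × 704) = 0.1122; exp(−0.1122) = 0.8939.
C = 0.03445 × 0.8939 = 0.0308 kg/m³.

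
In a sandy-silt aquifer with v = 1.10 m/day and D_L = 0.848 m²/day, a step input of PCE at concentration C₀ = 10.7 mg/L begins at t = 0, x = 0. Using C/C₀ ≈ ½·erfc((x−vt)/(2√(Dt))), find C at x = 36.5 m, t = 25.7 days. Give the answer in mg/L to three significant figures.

For a continuous step input, C/C₀ ≈ ½·erfc((x−vt)/(2√(Dt))).
vt = 1.10 × 25.7 = 28.27 m and 2√(Dt) = 2√(0.848 × 25.7) = 9.337 m.
Argument (x−vt)/(2√(Dt)) = (36.5 − 28.27)/9.337 = 0.8814; ½·erfc(0.8814) = 0.1063.
C = 10.7 × 0.1063 = 1.14 mg/L.

1.14 mg/L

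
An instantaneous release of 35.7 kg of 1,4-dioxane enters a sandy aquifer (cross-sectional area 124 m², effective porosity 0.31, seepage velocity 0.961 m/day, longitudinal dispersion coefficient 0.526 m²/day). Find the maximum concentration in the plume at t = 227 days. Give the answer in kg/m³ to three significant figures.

0.0240 kg/m³

The peak of an instantaneous 1D plume sits at x = vt; there the Gaussian factor is 1 and C_max = M/(n_e·A·√(4πDt)), where n_e·A is the pore area the mass is dissolved in.
√(4πDt) = √(4π × 0.526 × 227) = 38.74 m, so C_max = 35.7/(0.31 × 124 × 38.74) = 0.0240 kg/m³.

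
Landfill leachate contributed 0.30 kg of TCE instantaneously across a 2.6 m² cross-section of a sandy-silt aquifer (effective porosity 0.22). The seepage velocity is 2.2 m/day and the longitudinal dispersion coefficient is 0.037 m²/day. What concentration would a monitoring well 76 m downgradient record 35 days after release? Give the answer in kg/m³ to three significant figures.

0.107 kg/m³

For an instantaneous plane source, C(x,t) = M/(n_e·A·√(4πDt)) · exp(−(x−vt)²/(4Dt)), with n_e·A the pore (flow) area.
Plume center vt = 2.2 × 35 = 77 m, so the well at 76 m is 1 m upgradient of the peak.
√(4πDt) = 4.034 m, giving peak height M/(n_e·A·√(4πDt)) = 0.30/(0.22 × 2.6 × 4.034) = 0.1300 kg/m³.
(x−vt)²/(4Dt) = (-1)²/(4 × 0.037 × 35) = 0.1931; exp(−0.1931) = 0.8244.
C = 0.1300 × 0.8244 = 0.107 kg/m³.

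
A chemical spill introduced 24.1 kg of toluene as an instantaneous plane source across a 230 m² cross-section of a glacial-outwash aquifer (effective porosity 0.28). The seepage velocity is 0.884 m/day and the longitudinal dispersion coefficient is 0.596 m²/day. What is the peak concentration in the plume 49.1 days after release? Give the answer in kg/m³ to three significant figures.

The peak of an instantaneous 1D plume sits at x = vt; there the Gaussian factor is 1 and C_max = M/(n_e·A·√(4πDt)), where n_e·A is the pore area the mass is dissolved in.
√(4πDt) = √(4π × 0.596 × 49.1) = 19.18 m, so C_max = 24.1/(0.28 × 230 × 19.18) = 0.0195 kg/m³.

0.0195 kg/m³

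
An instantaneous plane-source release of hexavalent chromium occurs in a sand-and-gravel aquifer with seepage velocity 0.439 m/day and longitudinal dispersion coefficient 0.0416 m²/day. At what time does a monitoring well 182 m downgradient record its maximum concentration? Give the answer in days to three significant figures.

For the 1D instantaneous-source solution, setting ∂C/∂t = 0 at fixed x gives v²t² + 2Dt − x² = 0, so t = (√(D² + v²x²) − D)/v².
√(D² + v²x²) = √(0.0416² + 0.439² × 182²) = 79.90; v² = 0.192721.
t = (79.90 − 0.0416)/0.192721 = 414 days (vs. the pure-advection estimate x/v = 415 d).

414 days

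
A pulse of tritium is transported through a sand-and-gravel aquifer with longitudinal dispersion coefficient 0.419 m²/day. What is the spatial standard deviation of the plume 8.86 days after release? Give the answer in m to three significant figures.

Dispersive spreading gives a Gaussian with σ² = 2Dt; advection only shifts the center.
σ = √(2 × 0.419 × 8.86) = 2.72 m.

2.72 m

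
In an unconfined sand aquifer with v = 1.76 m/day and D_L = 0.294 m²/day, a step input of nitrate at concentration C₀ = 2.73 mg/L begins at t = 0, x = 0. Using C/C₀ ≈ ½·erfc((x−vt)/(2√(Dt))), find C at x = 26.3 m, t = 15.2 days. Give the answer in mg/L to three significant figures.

1.53 mg/L

For a continuous step input, C/C₀ ≈ ½·erfc((x−vt)/(2√(Dt))).
vt = 1.76 × 15.2 = 26.752 m and 2√(Dt) = 2√(0.294 × 15.2) = 4.228 m.
Argument (x−vt)/(2√(Dt)) = (26.3 − 26.752)/4.228 = -0.1069; ½·erfc(-0.1069) = 0.5601.
C = 2.73 × 0.5601 = 1.53 mg/L.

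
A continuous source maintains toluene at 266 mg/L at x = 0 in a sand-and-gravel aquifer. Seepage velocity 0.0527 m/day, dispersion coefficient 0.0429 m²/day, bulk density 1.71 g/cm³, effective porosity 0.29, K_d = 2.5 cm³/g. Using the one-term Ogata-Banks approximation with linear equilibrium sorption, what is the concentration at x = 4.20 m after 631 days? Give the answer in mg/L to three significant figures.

34.6 mg/L

Retardation factor R = 1 + ρ_b·K_d/n = 1 + 1.71 × 2.5/0.29 = 15.74.
Sorption retards both mechanisms: v_R = v/R = 0.003348 m/day, D_R = D/R = 0.002726 m²/day.
v_R·t = 0.003348 × 631 = 2.112588 m; 2√(D_R t) = 2.623 m; argument = (4.20 − 2.112588)/2.623 = 0.7958.
C = C₀ × ½·erfc(0.7958) = 266 × 0.1302 = 34.6 mg/L.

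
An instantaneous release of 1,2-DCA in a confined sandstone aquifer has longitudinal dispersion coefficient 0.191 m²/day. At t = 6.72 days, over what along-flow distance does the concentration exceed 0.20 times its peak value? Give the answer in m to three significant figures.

5.75 m

The plume is Gaussian with σ = √(2Dt) = √(2 × 0.191 × 6.72) = 1.602 m.
C/C_peak = exp(−Δx²/(2σ²)) = 0.20 ⇒ Δx = σ·√(−2 ln 0.20) = 1.602 × 1.794 = 2.874 m.
Width = 2Δx = 5.75 m.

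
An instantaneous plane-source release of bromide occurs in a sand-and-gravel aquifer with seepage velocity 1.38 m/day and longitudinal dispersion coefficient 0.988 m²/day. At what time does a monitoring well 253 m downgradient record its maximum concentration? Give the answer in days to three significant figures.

183 days

For the 1D instantaneous-source solution, setting ∂C/∂t = 0 at fixed x gives v²t² + 2Dt − x² = 0, so t = (√(D² + v²x²) − D)/v².
√(D² + v²x²) = √(0.988² + 1.38² × 253²) = 349.1; v² = 1.9044.
t = (349.1 − 0.988)/1.9044 = 183 days (vs. the pure-advection estimate x/v = 183 d).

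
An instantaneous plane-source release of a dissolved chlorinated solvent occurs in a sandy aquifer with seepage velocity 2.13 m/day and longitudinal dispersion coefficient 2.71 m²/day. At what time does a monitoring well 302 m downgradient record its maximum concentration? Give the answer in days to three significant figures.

For the 1D instantaneous-source solution, setting ∂C/∂t = 0 at fixed x gives v²t² + 2Dt − x² = 0, so t = (√(D² + v²x²) − D)/v².
√(D² + v²x²) = √(2.71² + 2.13² × 302²) = 643.3; v² = 4.5369.
t = (643.3 − 2.71)/4.5369 = 141 days (vs. the pure-advection estimate x/v = 142 d).

141 days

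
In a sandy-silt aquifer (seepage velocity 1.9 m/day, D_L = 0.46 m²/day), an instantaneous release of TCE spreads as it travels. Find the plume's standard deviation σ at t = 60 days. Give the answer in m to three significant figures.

7.43 m

Dispersive spreading gives a Gaussian with σ² = 2Dt; advection only shifts the center.
σ = √(2 × 0.46 × 60) = 7.43 m.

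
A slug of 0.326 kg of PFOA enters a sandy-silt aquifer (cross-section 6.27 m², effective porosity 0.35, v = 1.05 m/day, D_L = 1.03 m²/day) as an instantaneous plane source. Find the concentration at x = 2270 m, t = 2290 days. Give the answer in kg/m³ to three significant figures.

For an instantaneous plane source, C(x,t) = M/(n_e·A·√(4πDt)) · exp(−(x−vt)²/(4Dt)), with n_e·A the pore (flow) area.
Plume center vt = 1.05 × 2290 = 2404.5 m, so the well at 2270 m is 134.5 m upgradient of the peak.
√(4πDt) = 172.2 m, giving peak height M/(n_e·A·√(4πDt)) = 0.326/(0.35 × 6.27 × 172.2) = 0.0008627 kg/m³.
(x−vt)²/(4Dt) = (-134.5)²/(4 × 1.03 × 2290) = 1.917; exp(−1.917) = 0.1470.
C = 0.0008627 × 0.1470 = 0.000127 kg/m³.

0.000127 kg/m³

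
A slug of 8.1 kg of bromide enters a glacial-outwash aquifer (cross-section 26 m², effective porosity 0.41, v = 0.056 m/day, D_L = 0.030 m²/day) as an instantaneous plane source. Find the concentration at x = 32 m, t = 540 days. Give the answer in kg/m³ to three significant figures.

0.0508 kg/m³

For an instantaneous plane source, C(x,t) = M/(n_e·A·√(4πDt)) · exp(−(x−vt)²/(4Dt)), with n_e·A the pore (flow) area.
Plume center vt = 0.056 × 540 = 30.24 m, so the well at 32 m is 1.76 m downgradient of the peak.
√(4πDt) = 14.27 m, giving peak height M/(n_e·A·√(4πDt)) = 8.1/(0.41 × 26 × 14.27) = 0.05325 kg/m³.
(x−vt)²/(4Dt) = (1.76)²/(4 × 0.030 × 540) = 0.04780; exp(−0.04780) = 0.9533.
C = 0.05325 × 0.9533 = 0.0508 kg/m³.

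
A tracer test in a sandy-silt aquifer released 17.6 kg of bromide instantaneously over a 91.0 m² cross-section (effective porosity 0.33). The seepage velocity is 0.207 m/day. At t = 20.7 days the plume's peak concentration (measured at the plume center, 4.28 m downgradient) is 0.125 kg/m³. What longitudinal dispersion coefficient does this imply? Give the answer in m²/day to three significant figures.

0.0845 m²/day

At the plume center C_max = M/(n_e·A·√(4πDt)), so D = M²/(4πt·(n_e·A·C_max)²).
n_e·A·C_max = 0.33 × 91.0 × 0.125 = 3.754 kg/m.
D = 17.6²/(4π × 20.7 × 3.754²) = 0.0845 m²/day.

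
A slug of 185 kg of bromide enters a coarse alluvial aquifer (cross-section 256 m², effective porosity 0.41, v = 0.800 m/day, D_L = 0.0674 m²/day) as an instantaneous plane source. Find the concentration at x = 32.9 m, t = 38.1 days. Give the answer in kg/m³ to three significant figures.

For an instantaneous plane source, C(x,t) = M/(n_e·A·√(4πDt)) · exp(−(x−vt)²/(4Dt)), with n_e·A the pore (flow) area.
Plume center vt = 0.800 × 38.1 = 30.48 m, so the well at 32.9 m is 2.42 m downgradient of the peak.
√(4πDt) = 5.681 m, giving peak height M/(n_e·A·√(4πDt)) = 185/(0.41 × 256 × 5.681) = 0.3103 kg/m³.
(x−vt)²/(4Dt) = (2.42)²/(4 × 0.0674 × 38.1) = 0.5701; exp(−0.5701) = 0.5655.
C = 0.3103 × 0.5655 = 0.175 kg/m³.

0.175 kg/m³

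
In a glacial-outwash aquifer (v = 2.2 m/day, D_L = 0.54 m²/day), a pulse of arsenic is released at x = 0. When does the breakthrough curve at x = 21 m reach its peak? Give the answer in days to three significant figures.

9.43 days

For the 1D instantaneous-source solution, setting ∂C/∂t = 0 at fixed x gives v²t² + 2Dt − x² = 0, so t = (√(D² + v²x²) − D)/v².
√(D² + v²x²) = √(0.54² + 2.2² × 21²) = 46.20; v² = 4.84.
t = (46.20 − 0.54)/4.84 = 9.43 days (vs. the pure-advection estimate x/v = 9.55 d).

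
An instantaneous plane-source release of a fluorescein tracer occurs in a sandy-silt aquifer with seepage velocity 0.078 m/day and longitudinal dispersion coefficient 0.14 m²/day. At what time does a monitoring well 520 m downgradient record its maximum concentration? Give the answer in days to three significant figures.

6640 days

For the 1D instantaneous-source solution, setting ∂C/∂t = 0 at fixed x gives v²t² + 2Dt − x² = 0, so t = (√(D² + v²x²) − D)/v².
√(D² + v²x²) = √(0.14² + 0.078² × 520²) = 40.56; v² = 0.006084.
t = (40.56 − 0.14)/0.006084 = 6640 days (vs. the pure-advection estimate x/v = 6670 d).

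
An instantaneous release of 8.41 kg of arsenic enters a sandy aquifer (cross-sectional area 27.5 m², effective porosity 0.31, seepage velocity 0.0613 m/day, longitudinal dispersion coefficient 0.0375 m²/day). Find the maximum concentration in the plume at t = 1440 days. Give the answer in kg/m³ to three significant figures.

0.0379 kg/m³

The peak of an instantaneous 1D plume sits at x = vt; there the Gaussian factor is 1 and C_max = M/(n_e·A·√(4πDt)), where n_e·A is the pore area the mass is dissolved in.
√(4πDt) = √(4π × 0.0375 × 1440) = 26.05 m, so C_max = 8.41/(0.31 × 27.5 × 26.05) = 0.0379 kg/m³.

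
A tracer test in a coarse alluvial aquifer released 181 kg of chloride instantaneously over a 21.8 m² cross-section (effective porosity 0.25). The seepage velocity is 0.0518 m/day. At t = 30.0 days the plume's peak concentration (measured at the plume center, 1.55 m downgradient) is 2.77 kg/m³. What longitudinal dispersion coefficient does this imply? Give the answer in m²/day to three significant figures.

At the plume center C_max = M/(n_e·A·√(4πDt)), so D = M²/(4πt·(n_e·A·C_max)²).
n_e·A·C_max = 0.25 × 21.8 × 2.77 = 15.10 kg/m.
D = 181²/(4π × 30.0 × 15.10²) = 0.381 m²/day.

0.381 m²/day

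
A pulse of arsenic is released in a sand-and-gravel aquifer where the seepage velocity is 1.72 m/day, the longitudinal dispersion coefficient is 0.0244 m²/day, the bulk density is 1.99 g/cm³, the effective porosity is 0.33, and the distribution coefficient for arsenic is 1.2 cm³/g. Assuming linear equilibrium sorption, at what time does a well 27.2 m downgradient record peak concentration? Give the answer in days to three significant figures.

Retardation factor R = 1 + ρ_b·K_d/n = 1 + 1.99 × 1.2/0.33 = 8.236.
Sorption retards both mechanisms: v_R = v/R = 0.2088 m/day, D_R = D/R = 0.002963 m²/day.
Peak time from v_R²t² + 2D_R t − x² = 0: t = (√(D_R² + v_R²x²) − D_R)/v_R².
√(D_R² + v_R²x²) = √(0.002963² + 0.2088² × 27.2²) = 5.679; v_R² = 0.04360.
t = (5.679 − 0.002963)/0.04360 = 130 days.

130 days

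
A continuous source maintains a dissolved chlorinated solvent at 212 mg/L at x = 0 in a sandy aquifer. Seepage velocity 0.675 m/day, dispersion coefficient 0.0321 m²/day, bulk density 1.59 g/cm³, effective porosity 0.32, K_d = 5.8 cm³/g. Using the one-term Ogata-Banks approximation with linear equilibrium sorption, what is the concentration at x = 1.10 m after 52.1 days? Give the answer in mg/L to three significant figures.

Retardation factor R = 1 + ρ_b·K_d/n = 1 + 1.59 × 5.8/0.32 = 29.82.
Sorption retards both mechanisms: v_R = v/R = 0.02264 m/day, D_R = D/R = 0.001076 m²/day.
v_R·t = 0.02264 × 52.1 = 1.179544 m; 2√(D_R t) = 0.4735 m; argument = (1.10 − 1.179544)/0.4735 = -0.1680.
C = C₀ × ½·erfc(-0.1680) = 212 × 0.5939 = 126 mg/L.

126 mg/L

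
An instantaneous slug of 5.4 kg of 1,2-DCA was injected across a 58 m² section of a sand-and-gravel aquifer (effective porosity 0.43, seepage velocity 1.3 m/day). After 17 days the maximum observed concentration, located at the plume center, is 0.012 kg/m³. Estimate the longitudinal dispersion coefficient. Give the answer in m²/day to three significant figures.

At the plume center C_max = M/(n_e·A·√(4πDt)), so D = M²/(4πt·(n_e·A·C_max)²).
n_e·A·C_max = 0.43 × 58 × 0.012 = 0.2993 kg/m.
D = 5.4²/(4π × 17 × 0.2993²) = 1.52 m²/day.

1.52 m²/day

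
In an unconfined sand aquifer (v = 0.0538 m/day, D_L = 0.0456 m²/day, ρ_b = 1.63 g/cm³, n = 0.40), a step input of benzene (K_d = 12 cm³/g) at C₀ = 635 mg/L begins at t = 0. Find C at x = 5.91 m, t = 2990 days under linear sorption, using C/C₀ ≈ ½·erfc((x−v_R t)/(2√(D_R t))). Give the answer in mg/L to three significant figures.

79.5 mg/L

Retardation factor R = 1 + ρ_b·K_d/n = 1 + 1.63 × 12/0.40 = 49.90.
Sorption retards both mechanisms: v_R = v/R = 0.001078 m/day, D_R = D/R = 0.0009138 m²/day.
v_R·t = 0.001078 × 2990 = 3.22322 m; 2√(D_R t) = 3.306 m; argument = (5.91 − 3.22322)/3.306 = 0.8127.
C = C₀ × ½·erfc(0.8127) = 635 × 0.1252 = 79.5 mg/L.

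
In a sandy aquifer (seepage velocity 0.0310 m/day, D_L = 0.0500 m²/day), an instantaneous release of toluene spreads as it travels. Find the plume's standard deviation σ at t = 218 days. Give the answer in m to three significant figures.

Dispersive spreading gives a Gaussian with σ² = 2Dt; advection only shifts the center.
σ = √(2 × 0.0500 × 218) = 4.67 m.

4.67 m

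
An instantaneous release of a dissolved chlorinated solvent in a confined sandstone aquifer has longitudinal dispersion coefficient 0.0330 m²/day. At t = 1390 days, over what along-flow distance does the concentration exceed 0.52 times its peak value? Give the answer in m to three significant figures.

21.9 m

The plume is Gaussian with σ = √(2Dt) = √(2 × 0.0330 × 1390) = 9.578 m.
C/C_peak = exp(−Δx²/(2σ²)) = 0.52 ⇒ Δx = σ·√(−2 ln 0.52) = 9.578 × 1.144 = 10.96 m.
Width = 2Δx = 21.9 m.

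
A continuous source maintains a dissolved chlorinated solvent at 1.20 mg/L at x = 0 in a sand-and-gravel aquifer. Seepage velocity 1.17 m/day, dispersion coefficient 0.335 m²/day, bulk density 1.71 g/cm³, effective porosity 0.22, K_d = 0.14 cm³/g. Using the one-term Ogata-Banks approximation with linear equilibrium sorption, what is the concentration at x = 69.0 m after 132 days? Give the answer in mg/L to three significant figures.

0.932 mg/L

Retardation factor R = 1 + ρ_b·K_d/n = 1 + 1.71 × 0.14/0.22 = 2.088.
Sorption retards both mechanisms: v_R = v/R = 0.5603 m/day, D_R = D/R = 0.1604 m²/day.
v_R·t = 0.5603 × 132 = 73.9596 m; 2√(D_R t) = 9.203 m; argument = (69.0 − 73.9596)/9.203 = -0.5389.
C = C₀ × ½·erfc(-0.5389) = 1.20 × 0.7770 = 0.932 mg/L.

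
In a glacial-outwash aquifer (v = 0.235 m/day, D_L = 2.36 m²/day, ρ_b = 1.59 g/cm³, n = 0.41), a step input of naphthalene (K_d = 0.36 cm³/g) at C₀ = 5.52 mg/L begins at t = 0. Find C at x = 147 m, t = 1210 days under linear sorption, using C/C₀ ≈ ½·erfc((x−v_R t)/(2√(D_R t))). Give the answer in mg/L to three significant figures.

Retardation factor R = 1 + ρ_b·K_d/n = 1 + 1.59 × 0.36/0.41 = 2.396.
Sorption retards both mechanisms: v_R = v/R = 0.09808 m/day, D_R = D/R = 0.9850 m²/day.
v_R·t = 0.09808 × 1210 = 118.6768 m; 2√(D_R t) = 69.05 m; argument = (147 − 118.6768)/69.05 = 0.4102.
C = C₀ × ½·erfc(0.4102) = 5.52 × 0.2809 = 1.55 mg/L.

1.55 mg/L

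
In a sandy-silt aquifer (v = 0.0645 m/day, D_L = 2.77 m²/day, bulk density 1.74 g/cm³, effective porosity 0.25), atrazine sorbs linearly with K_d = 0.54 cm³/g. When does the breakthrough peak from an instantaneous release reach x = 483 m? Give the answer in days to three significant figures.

Retardation factor R = 1 + ρ_b·K_d/n = 1 + 1.74 × 0.54/0.25 = 4.758.
Sorption retards both mechanisms: v_R = v/R = 0.01356 m/day, D_R = D/R = 0.5822 m²/day.
Peak time from v_R²t² + 2D_R t − x² = 0: t = (√(D_R² + v_R²x²) − D_R)/v_R².
√(D_R² + v_R²x²) = √(0.5822² + 0.01356² × 483²) = 6.575; v_R² = 0.0001839.
t = (6.575 − 0.5822)/0.0001839 = 32600 days.

32600 days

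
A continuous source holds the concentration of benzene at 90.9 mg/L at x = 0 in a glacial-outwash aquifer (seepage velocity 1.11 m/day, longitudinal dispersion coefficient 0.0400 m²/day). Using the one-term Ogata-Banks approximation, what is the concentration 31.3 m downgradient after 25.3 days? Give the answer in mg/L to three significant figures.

1.08 mg/L

For a continuous step input, C/C₀ ≈ ½·erfc((x−vt)/(2√(Dt))).
vt = 1.11 × 25.3 = 28.083 m and 2√(Dt) = 2√(0.0400 × 25.3) = 2.012 m.
Argument (x−vt)/(2√(Dt)) = (31.3 − 28.083)/2.012 = 1.599; ½·erfc(1.599) = 0.01187.
C = 90.9 × 0.01187 = 1.08 mg/L.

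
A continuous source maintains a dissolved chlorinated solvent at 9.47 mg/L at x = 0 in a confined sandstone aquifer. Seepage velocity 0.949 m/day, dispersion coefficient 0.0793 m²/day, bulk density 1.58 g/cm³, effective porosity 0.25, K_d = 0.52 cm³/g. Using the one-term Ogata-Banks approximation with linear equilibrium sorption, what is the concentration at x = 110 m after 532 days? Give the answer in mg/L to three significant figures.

Retardation factor R = 1 + ρ_b·K_d/n = 1 + 1.58 × 0.52/0.25 = 4.286.
Sorption retards both mechanisms: v_R = v/R = 0.2214 m/day, D_R = D/R = 0.01850 m²/day.
v_R·t = 0.2214 × 532 = 117.7848 m; 2√(D_R t) = 6.274 m; argument = (110 − 117.7848)/6.274 = -1.241.
C = C₀ × ½·erfc(-1.241) = 9.47 × 0.9604 = 9.09 mg/L.

9.09 mg/L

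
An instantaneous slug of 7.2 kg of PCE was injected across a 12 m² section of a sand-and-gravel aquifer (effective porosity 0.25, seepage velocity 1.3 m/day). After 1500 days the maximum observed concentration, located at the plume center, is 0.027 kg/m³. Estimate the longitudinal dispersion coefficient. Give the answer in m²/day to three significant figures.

At the plume center C_max = M/(n_e·A·√(4πDt)), so D = M²/(4πt·(n_e·A·C_max)²).
n_e·A·C_max = 0.25 × 12 × 0.027 = 0.08100 kg/m.
D = 7.2²/(4π × 1500 × 0.08100²) = 0.419 m²/day.

0.419 m²/day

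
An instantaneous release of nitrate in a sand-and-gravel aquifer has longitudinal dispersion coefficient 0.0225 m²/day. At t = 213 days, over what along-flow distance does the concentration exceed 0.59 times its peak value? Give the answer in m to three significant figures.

The plume is Gaussian with σ = √(2Dt) = √(2 × 0.0225 × 213) = 3.096 m.
C/C_peak = exp(−Δx²/(2σ²)) = 0.59 ⇒ Δx = σ·√(−2 ln 0.59) = 3.096 × 1.027 = 3.180 m.
Width = 2Δx = 6.36 m.

6.36 m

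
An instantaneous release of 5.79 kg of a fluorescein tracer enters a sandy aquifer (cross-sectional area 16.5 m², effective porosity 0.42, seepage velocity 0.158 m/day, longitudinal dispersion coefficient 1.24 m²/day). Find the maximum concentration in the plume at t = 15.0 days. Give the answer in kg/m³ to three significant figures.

The peak of an instantaneous 1D plume sits at x = vt; there the Gaussian factor is 1 and C_max = M/(n_e·A·√(4πDt)), where n_e·A is the pore area the mass is dissolved in.
√(4πDt) = √(4π × 1.24 × 15.0) = 15.29 m, so C_max = 5.79/(0.42 × 16.5 × 15.29) = 0.0546 kg/m³.

0.0546 kg/m³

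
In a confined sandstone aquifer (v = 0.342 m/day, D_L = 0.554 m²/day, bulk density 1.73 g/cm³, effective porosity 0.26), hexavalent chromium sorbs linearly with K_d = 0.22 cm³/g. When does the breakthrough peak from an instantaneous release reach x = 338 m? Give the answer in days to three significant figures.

2420 days

Retardation factor R = 1 + ρ_b·K_d/n = 1 + 1.73 × 0.22/0.26 = 2.464.
Sorption retards both mechanisms: v_R = v/R = 0.1388 m/day, D_R = D/R = 0.2248 m²/day.
Peak time from v_R²t² + 2D_R t − x² = 0: t = (√(D_R² + v_R²x²) − D_R)/v_R².
√(D_R² + v_R²x²) = √(0.2248² + 0.1388² × 338²) = 46.91; v_R² = 0.01927.
t = (46.91 − 0.2248)/0.01927 = 2420 days.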